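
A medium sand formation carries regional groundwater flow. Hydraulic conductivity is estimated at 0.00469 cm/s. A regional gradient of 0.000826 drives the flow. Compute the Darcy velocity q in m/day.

0.00335

Convert K: 0.00469 cm/s × 864 = 4.052 m/day.
Hydraulic gradient i = 0.000826.
Specific discharge q = K · i = 4.052 × 0.0008260 = 0.003347 m/day.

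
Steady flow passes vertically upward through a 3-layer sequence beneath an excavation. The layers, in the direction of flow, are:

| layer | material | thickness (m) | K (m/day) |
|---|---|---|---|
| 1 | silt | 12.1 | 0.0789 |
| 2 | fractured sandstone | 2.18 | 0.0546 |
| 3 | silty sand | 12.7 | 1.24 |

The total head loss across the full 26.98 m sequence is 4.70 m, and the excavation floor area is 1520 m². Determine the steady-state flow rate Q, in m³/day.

35.1

Flow is perpendicular to layering, so the layers act in series and the equivalent K is the thickness-weighted harmonic mean.
Total thickness L = 12.1 + 2.18 + 12.7 = 26.98 m.
Σ(b_i/K_i) = 12.1/0.0789 + 2.18/0.0546 + 12.7/1.24 = 203.5 d.
K_eq = L / Σ(b_i/K_i) = 26.98 / 203.5 = 0.1326 m/day.
Q = K_eq · A · (Δh/L) = 0.1326 × 1520 × (4.70/26.98) = 35.10 m³/day.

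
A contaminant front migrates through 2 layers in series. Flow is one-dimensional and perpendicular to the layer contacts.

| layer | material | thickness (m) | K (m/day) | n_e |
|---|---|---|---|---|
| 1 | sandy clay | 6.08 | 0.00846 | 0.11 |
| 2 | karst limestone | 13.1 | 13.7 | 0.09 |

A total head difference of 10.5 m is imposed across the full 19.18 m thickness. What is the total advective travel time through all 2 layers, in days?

127

With flow normal to the layers, continuity requires the same specific discharge q through every layer.
Σ(b_i/K_i) = 6.08/0.00846 + 13.1/13.7 = 719.6 d.
q = Δh / Σ(b_i/K_i) = 10.5 / 719.6 = 0.01459 m/day.
In each layer the seepage velocity is v_i = q/n_i, so the layer transit time is t_i = b_i·n_i / q:
  layer 1 (sandy clay): t_1 = 6.08 × 0.11 / 0.01459 = 45.84 d
  layer 2 (karst limestone): t_2 = 13.1 × 0.09 / 0.01459 = 80.80 d
Total t = Σ t_i = 126.6 days.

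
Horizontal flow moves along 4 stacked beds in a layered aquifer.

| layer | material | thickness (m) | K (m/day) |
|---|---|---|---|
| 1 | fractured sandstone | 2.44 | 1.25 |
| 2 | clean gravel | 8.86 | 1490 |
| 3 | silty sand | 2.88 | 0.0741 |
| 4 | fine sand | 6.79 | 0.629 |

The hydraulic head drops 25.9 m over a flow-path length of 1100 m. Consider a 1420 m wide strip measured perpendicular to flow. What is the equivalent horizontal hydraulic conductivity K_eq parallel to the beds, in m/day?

Flow is parallel to layering, so each bed carries its own Darcy discharge and the transmissivities add.
Σ(K_i·b_i) = 1.25×2.44 + 1490×8.86 + 0.0741×2.88 + 0.629×6.79 = 13209 m²/day.
Total thickness b = 20.97 m, so K_eq = Σ(K_i·b_i)/b = 629.9 m/day.

630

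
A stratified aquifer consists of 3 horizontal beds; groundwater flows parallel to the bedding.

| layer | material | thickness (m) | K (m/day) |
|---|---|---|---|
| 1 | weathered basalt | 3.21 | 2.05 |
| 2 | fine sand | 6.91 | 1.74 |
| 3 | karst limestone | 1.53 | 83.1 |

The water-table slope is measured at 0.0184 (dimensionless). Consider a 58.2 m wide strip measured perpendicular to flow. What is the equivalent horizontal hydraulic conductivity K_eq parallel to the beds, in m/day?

12.5

Flow is parallel to layering, so each bed carries its own Darcy discharge and the transmissivities add.
Σ(K_i·b_i) = 2.05×3.21 + 1.74×6.91 + 83.1×1.53 = 145.7 m²/day.
Total thickness b = 11.65 m, so K_eq = Σ(K_i·b_i)/b = 12.51 m/day.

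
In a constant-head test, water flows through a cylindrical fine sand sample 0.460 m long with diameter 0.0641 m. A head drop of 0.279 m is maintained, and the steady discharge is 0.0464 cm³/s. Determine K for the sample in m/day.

Cross-sectional area A = π·(d/2)² = π × (0.0641/2)² = 0.003227 m².
Convert discharge: 0.0464 cm³/s = 4.640e-08 m³/s.
Darcy's law rearranged: K = Q·L / (A·Δh) = 4.640e-08 × 0.460 / (0.003227 × 0.279) = 2.371e-05 m/s = 2.048 m/day.

2.05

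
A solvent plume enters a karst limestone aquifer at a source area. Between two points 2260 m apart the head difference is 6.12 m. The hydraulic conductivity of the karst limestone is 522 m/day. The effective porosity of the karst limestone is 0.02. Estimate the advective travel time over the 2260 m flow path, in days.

Hydraulic gradient i = Δh / L = 6.12 / 2260 = 0.002708.
Darcy flux q = K · i = 522.0 × 0.002708 = 1.414 m/day.
Seepage velocity v = q / n_e = 1.414 / 0.02 = 70.68 m/day.
Travel time t = L / v = 2260 / 70.68 = 31.98 days.

32.0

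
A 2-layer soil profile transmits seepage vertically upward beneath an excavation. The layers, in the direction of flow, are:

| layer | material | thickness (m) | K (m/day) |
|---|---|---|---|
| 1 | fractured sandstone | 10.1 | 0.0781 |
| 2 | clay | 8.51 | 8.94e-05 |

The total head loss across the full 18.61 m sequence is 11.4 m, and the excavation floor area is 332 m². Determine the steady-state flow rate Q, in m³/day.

Flow is perpendicular to layering, so the layers act in series and the equivalent K is the thickness-weighted harmonic mean.
Total thickness L = 10.1 + 8.51 = 18.61 m.
Σ(b_i/K_i) = 10.1/0.0781 + 8.51/8.94e-05 = 95319 d.
K_eq = L / Σ(b_i/K_i) = 18.61 / 95319 = 0.0001952 m/day.
Q = K_eq · A · (Δh/L) = 0.0001952 × 332 × (11.4/18.61) = 0.03971 m³/day.

0.0397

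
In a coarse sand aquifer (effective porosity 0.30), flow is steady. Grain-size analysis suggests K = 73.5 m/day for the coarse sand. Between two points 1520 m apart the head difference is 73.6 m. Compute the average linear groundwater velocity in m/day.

11.9

Hydraulic gradient i = Δh / L = 73.6 / 1520 = 0.04842.
Darcy flux q = K · i = 73.50 × 0.04842 = 3.559 m/day.
Seepage velocity v = q / n_e = 3.559 / 0.30 = 11.86 m/day.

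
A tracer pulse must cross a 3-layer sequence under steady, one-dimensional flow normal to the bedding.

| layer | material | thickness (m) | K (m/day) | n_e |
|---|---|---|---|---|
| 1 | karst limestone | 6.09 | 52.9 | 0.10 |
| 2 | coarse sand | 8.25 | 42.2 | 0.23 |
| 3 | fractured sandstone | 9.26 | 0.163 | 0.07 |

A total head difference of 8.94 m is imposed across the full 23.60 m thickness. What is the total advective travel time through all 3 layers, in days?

With flow normal to the layers, continuity requires the same specific discharge q through every layer.
Σ(b_i/K_i) = 6.09/52.9 + 8.25/42.2 + 9.26/0.163 = 57.12 d.
q = Δh / Σ(b_i/K_i) = 8.94 / 57.12 = 0.1565 m/day.
In each layer the seepage velocity is v_i = q/n_i, so the layer transit time is t_i = b_i·n_i / q:
  layer 1 (karst limestone): t_1 = 6.09 × 0.10 / 0.1565 = 3.891 d
  layer 2 (coarse sand): t_2 = 8.25 × 0.23 / 0.1565 = 12.12 d
  layer 3 (fractured sandstone): t_3 = 9.26 × 0.07 / 0.1565 = 4.142 d
Total t = Σ t_i = 20.16 days.

20.2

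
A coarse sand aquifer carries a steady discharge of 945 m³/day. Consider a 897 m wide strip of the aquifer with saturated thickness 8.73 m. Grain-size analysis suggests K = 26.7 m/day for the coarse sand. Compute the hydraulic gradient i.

Cross-sectional area A = 897 × 8.73 = 7831 m².
From Q = K·A·i, i = Q / (K·A) = 945 / (26.70 × 7831) = 0.004520.

0.00452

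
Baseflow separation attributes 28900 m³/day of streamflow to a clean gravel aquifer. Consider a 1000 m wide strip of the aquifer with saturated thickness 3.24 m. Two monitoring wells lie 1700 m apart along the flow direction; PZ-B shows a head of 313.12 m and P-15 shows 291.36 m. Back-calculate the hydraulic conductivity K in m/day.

697

Cross-sectional area A = 1000 × 3.24 = 3240 m².
Hydraulic gradient i = (313.12 − 291.36) / 1700 = 21.76 / 1700 = 0.01280.
From Q = K·A·i, K = Q / (A·i) = 28900 / (3240 × 0.01280) = 696.9 m/day.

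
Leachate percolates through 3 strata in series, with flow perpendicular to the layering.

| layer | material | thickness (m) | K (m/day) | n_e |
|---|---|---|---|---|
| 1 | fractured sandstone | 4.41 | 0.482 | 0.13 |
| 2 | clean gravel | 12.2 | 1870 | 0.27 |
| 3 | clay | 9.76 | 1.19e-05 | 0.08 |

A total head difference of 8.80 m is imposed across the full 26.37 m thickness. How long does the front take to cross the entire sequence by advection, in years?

With flow normal to the layers, continuity requires the same specific discharge q through every layer.
Σ(b_i/K_i) = 4.41/0.482 + 12.2/1870 + 9.76/1.19e-05 = 8.202e+05 d.
q = Δh / Σ(b_i/K_i) = 8.80 / 8.202e+05 = 1.073e-05 m/day.
In each layer the seepage velocity is v_i = q/n_i, so the layer transit time is t_i = b_i·n_i / q:
  layer 1 (fractured sandstone): t_1 = 4.41 × 0.13 / 1.073e-05 = 53433 d
  layer 2 (clean gravel): t_2 = 12.2 × 0.27 / 1.073e-05 = 3.070e+05 d
  layer 3 (clay): t_3 = 9.76 × 0.08 / 1.073e-05 = 72772 d
Total t = Σ t_i = 4.332e+05 days = 1186 years.

1190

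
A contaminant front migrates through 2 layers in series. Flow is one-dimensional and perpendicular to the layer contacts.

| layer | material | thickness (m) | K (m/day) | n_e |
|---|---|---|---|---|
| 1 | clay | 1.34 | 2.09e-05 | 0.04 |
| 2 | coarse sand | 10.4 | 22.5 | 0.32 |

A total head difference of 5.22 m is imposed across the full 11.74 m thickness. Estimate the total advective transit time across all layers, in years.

With flow normal to the layers, continuity requires the same specific discharge q through every layer.
Σ(b_i/K_i) = 1.34/2.09e-05 + 10.4/22.5 = 64115 d.
q = Δh / Σ(b_i/K_i) = 5.22 / 64115 = 8.142e-05 m/day.
In each layer the seepage velocity is v_i = q/n_i, so the layer transit time is t_i = b_i·n_i / q:
  layer 1 (clay): t_1 = 1.34 × 0.04 / 8.142e-05 = 658.3 d
  layer 2 (coarse sand): t_2 = 10.4 × 0.32 / 8.142e-05 = 40877 d
Total t = Σ t_i = 41535 days = 113.7 years.

114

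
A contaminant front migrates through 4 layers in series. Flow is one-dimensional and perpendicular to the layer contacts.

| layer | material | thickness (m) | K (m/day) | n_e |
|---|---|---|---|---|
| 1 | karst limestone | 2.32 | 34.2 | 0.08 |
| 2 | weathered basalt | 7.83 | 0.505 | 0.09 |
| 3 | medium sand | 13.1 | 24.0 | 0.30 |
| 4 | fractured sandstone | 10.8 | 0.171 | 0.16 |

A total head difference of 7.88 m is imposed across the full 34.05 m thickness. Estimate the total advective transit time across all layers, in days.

65.9

With flow normal to the layers, continuity requires the same specific discharge q through every layer.
Σ(b_i/K_i) = 2.32/34.2 + 7.83/0.505 + 13.1/24.0 + 10.8/0.171 = 79.28 d.
q = Δh / Σ(b_i/K_i) = 7.88 / 79.28 = 0.09940 m/day.
In each layer the seepage velocity is v_i = q/n_i, so the layer transit time is t_i = b_i·n_i / q:
  layer 1 (karst limestone): t_1 = 2.32 × 0.08 / 0.09940 = 1.867 d
  layer 2 (weathered basalt): t_2 = 7.83 × 0.09 / 0.09940 = 7.090 d
  layer 3 (medium sand): t_3 = 13.1 × 0.30 / 0.09940 = 39.54 d
  layer 4 (fractured sandstone): t_4 = 10.8 × 0.16 / 0.09940 = 17.38 d
Total t = Σ t_i = 65.88 days.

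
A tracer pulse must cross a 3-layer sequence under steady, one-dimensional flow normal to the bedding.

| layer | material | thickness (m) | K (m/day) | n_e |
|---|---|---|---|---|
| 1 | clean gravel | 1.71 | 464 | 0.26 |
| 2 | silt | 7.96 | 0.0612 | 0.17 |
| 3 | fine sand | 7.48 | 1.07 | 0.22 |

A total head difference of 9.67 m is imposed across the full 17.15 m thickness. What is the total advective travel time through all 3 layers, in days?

With flow normal to the layers, continuity requires the same specific discharge q through every layer.
Σ(b_i/K_i) = 1.71/464 + 7.96/0.0612 + 7.48/1.07 = 137.1 d.
q = Δh / Σ(b_i/K_i) = 9.67 / 137.1 = 0.07055 m/day.
In each layer the seepage velocity is v_i = q/n_i, so the layer transit time is t_i = b_i·n_i / q:
  layer 1 (clean gravel): t_1 = 1.71 × 0.26 / 0.07055 = 6.302 d
  layer 2 (silt): t_2 = 7.96 × 0.17 / 0.07055 = 19.18 d
  layer 3 (fine sand): t_3 = 7.48 × 0.22 / 0.07055 = 23.32 d
Total t = Σ t_i = 48.81 days.

48.8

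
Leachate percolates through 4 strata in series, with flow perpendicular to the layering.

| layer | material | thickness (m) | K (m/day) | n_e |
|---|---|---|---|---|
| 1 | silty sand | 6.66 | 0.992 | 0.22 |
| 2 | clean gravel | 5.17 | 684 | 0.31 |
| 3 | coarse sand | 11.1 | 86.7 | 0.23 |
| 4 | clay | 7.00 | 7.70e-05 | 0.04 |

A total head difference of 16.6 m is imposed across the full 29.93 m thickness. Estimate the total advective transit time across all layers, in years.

With flow normal to the layers, continuity requires the same specific discharge q through every layer.
Σ(b_i/K_i) = 6.66/0.992 + 5.17/684 + 11.1/86.7 + 7.00/7.70e-05 = 90916 d.
q = Δh / Σ(b_i/K_i) = 16.6 / 90916 = 0.0001826 m/day.
In each layer the seepage velocity is v_i = q/n_i, so the layer transit time is t_i = b_i·n_i / q:
  layer 1 (silty sand): t_1 = 6.66 × 0.22 / 0.0001826 = 8025 d
  layer 2 (clean gravel): t_2 = 5.17 × 0.31 / 0.0001826 = 8778 d
  layer 3 (coarse sand): t_3 = 11.1 × 0.23 / 0.0001826 = 13982 d
  layer 4 (clay): t_4 = 7.00 × 0.04 / 0.0001826 = 1534 d
Total t = Σ t_i = 32318 days = 88.48 years.

88.5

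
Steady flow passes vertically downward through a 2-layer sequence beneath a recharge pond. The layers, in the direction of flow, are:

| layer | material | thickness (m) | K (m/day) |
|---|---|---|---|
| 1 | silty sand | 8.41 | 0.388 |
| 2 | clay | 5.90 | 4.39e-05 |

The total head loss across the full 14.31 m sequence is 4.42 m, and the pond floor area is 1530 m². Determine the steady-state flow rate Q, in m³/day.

Flow is perpendicular to layering, so the layers act in series and the equivalent K is the thickness-weighted harmonic mean.
Total thickness L = 8.41 + 5.90 = 14.31 m.
Σ(b_i/K_i) = 8.41/0.388 + 5.90/4.39e-05 = 1.344e+05 d.
K_eq = L / Σ(b_i/K_i) = 14.31 / 1.344e+05 = 0.0001065 m/day.
Q = K_eq · A · (Δh/L) = 0.0001065 × 1530 × (4.42/14.31) = 0.05031 m³/day.

0.0503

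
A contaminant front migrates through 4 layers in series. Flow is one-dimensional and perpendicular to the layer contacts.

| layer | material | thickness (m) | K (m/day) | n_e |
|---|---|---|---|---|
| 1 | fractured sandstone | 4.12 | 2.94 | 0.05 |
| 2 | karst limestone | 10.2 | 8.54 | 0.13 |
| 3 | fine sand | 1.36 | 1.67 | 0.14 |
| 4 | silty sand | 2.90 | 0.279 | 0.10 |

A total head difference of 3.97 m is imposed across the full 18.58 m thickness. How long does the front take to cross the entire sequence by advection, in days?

With flow normal to the layers, continuity requires the same specific discharge q through every layer.
Σ(b_i/K_i) = 4.12/2.94 + 10.2/8.54 + 1.36/1.67 + 2.90/0.279 = 13.80 d.
q = Δh / Σ(b_i/K_i) = 3.97 / 13.80 = 0.2876 m/day.
In each layer the seepage velocity is v_i = q/n_i, so the layer transit time is t_i = b_i·n_i / q:
  layer 1 (fractured sandstone): t_1 = 4.12 × 0.05 / 0.2876 = 0.7163 d
  layer 2 (karst limestone): t_2 = 10.2 × 0.13 / 0.2876 = 4.611 d
  layer 3 (fine sand): t_3 = 1.36 × 0.14 / 0.2876 = 0.6621 d
  layer 4 (silty sand): t_4 = 2.90 × 0.10 / 0.2876 = 1.008 d
Total t = Σ t_i = 6.997 days.

7.00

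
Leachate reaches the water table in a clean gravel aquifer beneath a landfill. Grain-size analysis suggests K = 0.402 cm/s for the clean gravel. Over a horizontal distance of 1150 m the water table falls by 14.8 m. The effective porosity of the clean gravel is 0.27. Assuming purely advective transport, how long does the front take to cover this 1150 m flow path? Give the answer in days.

69.5

Convert K: 0.402 cm/s × 864 = 347.3 m/day.
Hydraulic gradient i = Δh / L = 14.8 / 1150 = 0.01287.
Darcy flux q = K · i = 347.3 × 0.01287 = 4.470 m/day.
Seepage velocity v = q / n_e = 4.470 / 0.27 = 16.56 m/day.
Travel time t = L / v = 1150 / 16.56 = 69.46 days.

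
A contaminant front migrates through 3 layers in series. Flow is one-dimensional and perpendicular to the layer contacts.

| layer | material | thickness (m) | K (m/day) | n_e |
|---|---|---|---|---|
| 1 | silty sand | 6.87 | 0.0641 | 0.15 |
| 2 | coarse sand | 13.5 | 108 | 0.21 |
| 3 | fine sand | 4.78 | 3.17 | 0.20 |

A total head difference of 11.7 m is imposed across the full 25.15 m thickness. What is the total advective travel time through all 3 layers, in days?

With flow normal to the layers, continuity requires the same specific discharge q through every layer.
Σ(b_i/K_i) = 6.87/0.0641 + 13.5/108 + 4.78/3.17 = 108.8 d.
q = Δh / Σ(b_i/K_i) = 11.7 / 108.8 = 0.1075 m/day.
In each layer the seepage velocity is v_i = q/n_i, so the layer transit time is t_i = b_i·n_i / q:
  layer 1 (silty sand): t_1 = 6.87 × 0.15 / 0.1075 = 9.584 d
  layer 2 (coarse sand): t_2 = 13.5 × 0.21 / 0.1075 = 26.37 d
  layer 3 (fine sand): t_3 = 4.78 × 0.20 / 0.1075 = 8.891 d
Total t = Σ t_i = 44.84 days.

44.8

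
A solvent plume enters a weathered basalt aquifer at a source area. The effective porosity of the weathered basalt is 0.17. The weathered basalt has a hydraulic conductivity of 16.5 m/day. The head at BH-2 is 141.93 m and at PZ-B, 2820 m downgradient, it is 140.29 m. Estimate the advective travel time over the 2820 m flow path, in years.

Hydraulic gradient i = (141.93 − 140.29) / 2820 = 1.64 / 2820 = 0.0005816.
Darcy flux q = K · i = 16.50 × 0.0005816 = 0.009596 m/day.
Seepage velocity v = q / n_e = 0.009596 / 0.17 = 0.05645 m/day.
Travel time t = L / v = 2820 / 0.05645 = 49960 days = 136.8 years.

137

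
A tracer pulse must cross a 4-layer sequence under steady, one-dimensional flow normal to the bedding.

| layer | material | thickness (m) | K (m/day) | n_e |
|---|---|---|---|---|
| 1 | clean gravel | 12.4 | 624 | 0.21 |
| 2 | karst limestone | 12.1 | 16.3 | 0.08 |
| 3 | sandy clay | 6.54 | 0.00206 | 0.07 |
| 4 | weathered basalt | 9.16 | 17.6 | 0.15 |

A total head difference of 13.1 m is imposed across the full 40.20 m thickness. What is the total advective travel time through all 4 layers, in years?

3.59

With flow normal to the layers, continuity requires the same specific discharge q through every layer.
Σ(b_i/K_i) = 12.4/624 + 12.1/16.3 + 6.54/0.00206 + 9.16/17.6 = 3176 d.
q = Δh / Σ(b_i/K_i) = 13.1 / 3176 = 0.004125 m/day.
In each layer the seepage velocity is v_i = q/n_i, so the layer transit time is t_i = b_i·n_i / q:
  layer 1 (clean gravel): t_1 = 12.4 × 0.21 / 0.004125 = 631.3 d
  layer 2 (karst limestone): t_2 = 12.1 × 0.08 / 0.004125 = 234.7 d
  layer 3 (sandy clay): t_3 = 6.54 × 0.07 / 0.004125 = 111.0 d
  layer 4 (weathered basalt): t_4 = 9.16 × 0.15 / 0.004125 = 333.1 d
Total t = Σ t_i = 1310 days = 3.587 years.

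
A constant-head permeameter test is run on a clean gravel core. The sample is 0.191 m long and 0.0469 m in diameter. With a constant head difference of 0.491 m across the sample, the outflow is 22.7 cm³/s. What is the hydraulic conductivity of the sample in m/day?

442

Cross-sectional area A = π·(d/2)² = π × (0.0469/2)² = 0.001728 m².
Convert discharge: 22.7 cm³/s = 2.270e-05 m³/s.
Darcy's law rearranged: K = Q·L / (A·Δh) = 2.270e-05 × 0.191 / (0.001728 × 0.491) = 0.005111 m/s = 441.6 m/day.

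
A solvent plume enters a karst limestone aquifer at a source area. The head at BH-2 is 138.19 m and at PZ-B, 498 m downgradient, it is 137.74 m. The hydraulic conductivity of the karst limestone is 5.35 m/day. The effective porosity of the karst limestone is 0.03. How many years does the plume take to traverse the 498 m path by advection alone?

8.46

Hydraulic gradient i = (138.19 − 137.74) / 498 = 0.45 / 498 = 0.0009036.
Darcy flux q = K · i = 5.350 × 0.0009036 = 0.004834 m/day.
Seepage velocity v = q / n_e = 0.004834 / 0.03 = 0.1611 m/day.
Travel time t = L / v = 498 / 0.1611 = 3090 days = 8.461 years.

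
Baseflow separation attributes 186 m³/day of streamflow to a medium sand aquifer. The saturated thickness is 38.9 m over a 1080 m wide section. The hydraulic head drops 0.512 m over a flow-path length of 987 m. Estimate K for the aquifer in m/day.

Cross-sectional area A = 1080 × 38.9 = 42012 m².
Hydraulic gradient i = Δh / L = 0.512 / 987 = 0.0005187.
From Q = K·A·i, K = Q / (A·i) = 186 / (42012 × 0.0005187) = 8.535 m/day.

8.53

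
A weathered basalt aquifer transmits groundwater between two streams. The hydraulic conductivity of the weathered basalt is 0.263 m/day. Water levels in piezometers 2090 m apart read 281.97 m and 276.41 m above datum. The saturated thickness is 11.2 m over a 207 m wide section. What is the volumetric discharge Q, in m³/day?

1.62

Cross-sectional area A = 207 × 11.2 = 2318 m².
Hydraulic gradient i = (281.97 − 276.41) / 2090 = 5.56 / 2090 = 0.002660.
Darcy's law: Q = K · A · i = 0.2630 × 2318 × 0.002660 = 1.622 m³/day.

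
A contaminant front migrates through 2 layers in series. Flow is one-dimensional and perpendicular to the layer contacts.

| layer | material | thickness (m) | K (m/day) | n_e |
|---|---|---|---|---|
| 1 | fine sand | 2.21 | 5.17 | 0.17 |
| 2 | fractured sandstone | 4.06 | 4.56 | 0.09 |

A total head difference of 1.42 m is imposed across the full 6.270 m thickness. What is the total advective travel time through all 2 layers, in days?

With flow normal to the layers, continuity requires the same specific discharge q through every layer.
Σ(b_i/K_i) = 2.21/5.17 + 4.06/4.56 = 1.318 d.
q = Δh / Σ(b_i/K_i) = 1.42 / 1.318 = 1.078 m/day.
In each layer the seepage velocity is v_i = q/n_i, so the layer transit time is t_i = b_i·n_i / q:
  layer 1 (fine sand): t_1 = 2.21 × 0.17 / 1.078 = 0.3487 d
  layer 2 (fractured sandstone): t_2 = 4.06 × 0.09 / 1.078 = 0.3391 d
Total t = Σ t_i = 0.6878 days.

0.688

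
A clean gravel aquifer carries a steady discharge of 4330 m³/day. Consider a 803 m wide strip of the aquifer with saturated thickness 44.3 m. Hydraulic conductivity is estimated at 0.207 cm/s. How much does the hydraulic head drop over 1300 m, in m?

Convert K: 0.207 cm/s × 864 = 178.8 m/day.
Cross-sectional area A = 803 × 44.3 = 35573 m².
From Q = K·A·i, i = Q / (K·A) = 4330 / (178.8 × 35573) = 0.0006806.
Head loss Δh = i · L = 0.0006806 × 1300 = 0.8848 m.

0.885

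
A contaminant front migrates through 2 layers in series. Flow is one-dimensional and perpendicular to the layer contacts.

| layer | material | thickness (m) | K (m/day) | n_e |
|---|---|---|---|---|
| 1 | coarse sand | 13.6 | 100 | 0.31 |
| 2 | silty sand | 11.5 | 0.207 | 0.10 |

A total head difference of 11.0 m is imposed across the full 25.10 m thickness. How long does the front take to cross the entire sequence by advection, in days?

27.2

With flow normal to the layers, continuity requires the same specific discharge q through every layer.
Σ(b_i/K_i) = 13.6/100 + 11.5/0.207 = 55.69 d.
q = Δh / Σ(b_i/K_i) = 11.0 / 55.69 = 0.1975 m/day.
In each layer the seepage velocity is v_i = q/n_i, so the layer transit time is t_i = b_i·n_i / q:
  layer 1 (coarse sand): t_1 = 13.6 × 0.31 / 0.1975 = 21.35 d
  layer 2 (silty sand): t_2 = 11.5 × 0.10 / 0.1975 = 5.822 d
Total t = Σ t_i = 27.17 days.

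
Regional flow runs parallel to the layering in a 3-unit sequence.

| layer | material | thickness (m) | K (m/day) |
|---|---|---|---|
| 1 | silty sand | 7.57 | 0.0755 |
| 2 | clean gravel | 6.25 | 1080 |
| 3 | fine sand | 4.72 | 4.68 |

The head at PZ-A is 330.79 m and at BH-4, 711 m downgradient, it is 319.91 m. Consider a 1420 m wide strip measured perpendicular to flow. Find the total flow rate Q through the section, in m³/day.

147000

Flow is parallel to layering, so each bed carries its own Darcy discharge and the transmissivities add.
Σ(K_i·b_i) = 0.0755×7.57 + 1080×6.25 + 4.68×4.72 = 6773 m²/day.
Hydraulic gradient i = (330.79 − 319.91) / 711 = 10.88 / 711 = 0.01530.
Q = Σ(K_i·b_i) · W · i = 6773 × 1420 × 0.01530 = 1.472e+05 m³/day.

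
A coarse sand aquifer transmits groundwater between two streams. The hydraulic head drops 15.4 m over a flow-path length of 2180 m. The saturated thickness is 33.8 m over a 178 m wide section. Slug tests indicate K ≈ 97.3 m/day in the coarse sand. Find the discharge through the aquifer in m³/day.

Cross-sectional area A = 178 × 33.8 = 6016 m².
Hydraulic gradient i = Δh / L = 15.4 / 2180 = 0.007064.
Darcy's law: Q = K · A · i = 97.30 × 6016 × 0.007064 = 4135 m³/day.

4140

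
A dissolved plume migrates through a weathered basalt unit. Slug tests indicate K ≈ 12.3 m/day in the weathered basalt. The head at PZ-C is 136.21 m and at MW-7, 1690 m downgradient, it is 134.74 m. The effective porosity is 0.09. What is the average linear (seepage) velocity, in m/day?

Hydraulic gradient i = (136.21 − 134.74) / 1690 = 1.47 / 1690 = 0.0008698.
Darcy flux q = K · i = 12.30 × 0.0008698 = 0.01070 m/day.
Seepage velocity v = q / n_e = 0.01070 / 0.09 = 0.1189 m/day.

0.119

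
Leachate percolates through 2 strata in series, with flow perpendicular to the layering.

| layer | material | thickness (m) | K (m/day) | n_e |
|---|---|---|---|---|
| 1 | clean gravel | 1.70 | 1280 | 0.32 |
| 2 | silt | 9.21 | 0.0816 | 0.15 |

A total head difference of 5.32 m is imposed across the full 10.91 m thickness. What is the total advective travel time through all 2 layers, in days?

With flow normal to the layers, continuity requires the same specific discharge q through every layer.
Σ(b_i/K_i) = 1.70/1280 + 9.21/0.0816 = 112.9 d.
q = Δh / Σ(b_i/K_i) = 5.32 / 112.9 = 0.04713 m/day.
In each layer the seepage velocity is v_i = q/n_i, so the layer transit time is t_i = b_i·n_i / q:
  layer 1 (clean gravel): t_1 = 1.70 × 0.32 / 0.04713 = 11.54 d
  layer 2 (silt): t_2 = 9.21 × 0.15 / 0.04713 = 29.31 d
Total t = Σ t_i = 40.85 days.

40.9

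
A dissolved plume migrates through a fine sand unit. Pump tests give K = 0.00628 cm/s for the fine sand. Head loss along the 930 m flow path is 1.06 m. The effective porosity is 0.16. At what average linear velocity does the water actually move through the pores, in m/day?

0.0387

Convert K: 0.00628 cm/s × 864 = 5.426 m/day.
Hydraulic gradient i = Δh / L = 1.06 / 930 = 0.001140.
Darcy flux q = K · i = 5.426 × 0.001140 = 0.006184 m/day.
Seepage velocity v = q / n_e = 0.006184 / 0.16 = 0.03865 m/day.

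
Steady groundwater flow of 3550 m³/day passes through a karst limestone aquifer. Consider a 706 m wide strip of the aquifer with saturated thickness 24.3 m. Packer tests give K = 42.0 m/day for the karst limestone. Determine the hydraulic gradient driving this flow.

Cross-sectional area A = 706 × 24.3 = 17156 m².
From Q = K·A·i, i = Q / (K·A) = 3550 / (42.00 × 17156) = 0.004927.

0.00493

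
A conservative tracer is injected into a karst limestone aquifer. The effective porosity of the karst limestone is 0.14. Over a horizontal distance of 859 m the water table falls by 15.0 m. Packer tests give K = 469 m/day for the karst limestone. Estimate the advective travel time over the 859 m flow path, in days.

Hydraulic gradient i = Δh / L = 15.0 / 859 = 0.01746.
Darcy flux q = K · i = 469.0 × 0.01746 = 8.190 m/day.
Seepage velocity v = q / n_e = 8.190 / 0.14 = 58.50 m/day.
Travel time t = L / v = 859 / 58.50 = 14.68 days.

14.7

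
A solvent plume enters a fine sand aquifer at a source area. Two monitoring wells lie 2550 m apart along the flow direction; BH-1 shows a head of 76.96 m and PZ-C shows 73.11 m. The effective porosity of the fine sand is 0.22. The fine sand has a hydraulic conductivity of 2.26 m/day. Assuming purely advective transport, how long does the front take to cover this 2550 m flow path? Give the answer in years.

450

Hydraulic gradient i = (76.96 − 73.11) / 2550 = 3.85 / 2550 = 0.001510.
Darcy flux q = K · i = 2.260 × 0.001510 = 0.003412 m/day.
Seepage velocity v = q / n_e = 0.003412 / 0.22 = 0.01551 m/day.
Travel time t = L / v = 2550 / 0.01551 = 1.644e+05 days = 450.1 years.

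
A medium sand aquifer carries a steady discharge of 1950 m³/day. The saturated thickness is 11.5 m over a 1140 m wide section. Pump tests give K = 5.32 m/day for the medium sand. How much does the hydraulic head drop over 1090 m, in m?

Cross-sectional area A = 1140 × 11.5 = 13110 m².
From Q = K·A·i, i = Q / (K·A) = 1950 / (5.320 × 13110) = 0.02796.
Head loss Δh = i · L = 0.02796 × 1090 = 30.48 m.

30.5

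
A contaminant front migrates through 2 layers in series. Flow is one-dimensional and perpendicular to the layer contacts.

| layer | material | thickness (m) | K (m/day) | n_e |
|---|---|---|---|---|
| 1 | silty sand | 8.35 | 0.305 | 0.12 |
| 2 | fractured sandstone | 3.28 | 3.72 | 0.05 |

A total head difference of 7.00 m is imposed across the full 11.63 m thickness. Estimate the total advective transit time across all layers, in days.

4.71

With flow normal to the layers, continuity requires the same specific discharge q through every layer.
Σ(b_i/K_i) = 8.35/0.305 + 3.28/3.72 = 28.26 d.
q = Δh / Σ(b_i/K_i) = 7.00 / 28.26 = 0.2477 m/day.
In each layer the seepage velocity is v_i = q/n_i, so the layer transit time is t_i = b_i·n_i / q:
  layer 1 (silty sand): t_1 = 8.35 × 0.12 / 0.2477 = 4.045 d
  layer 2 (fractured sandstone): t_2 = 3.28 × 0.05 / 0.2477 = 0.6621 d
Total t = Σ t_i = 4.707 days.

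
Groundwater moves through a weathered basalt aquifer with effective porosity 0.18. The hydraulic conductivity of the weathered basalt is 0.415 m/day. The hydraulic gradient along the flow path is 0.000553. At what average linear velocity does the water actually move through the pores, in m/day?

0.00127

Hydraulic gradient i = 0.000553.
Darcy flux q = K · i = 0.4150 × 0.0005530 = 0.0002295 m/day.
Seepage velocity v = q / n_e = 0.0002295 / 0.18 = 0.001275 m/day.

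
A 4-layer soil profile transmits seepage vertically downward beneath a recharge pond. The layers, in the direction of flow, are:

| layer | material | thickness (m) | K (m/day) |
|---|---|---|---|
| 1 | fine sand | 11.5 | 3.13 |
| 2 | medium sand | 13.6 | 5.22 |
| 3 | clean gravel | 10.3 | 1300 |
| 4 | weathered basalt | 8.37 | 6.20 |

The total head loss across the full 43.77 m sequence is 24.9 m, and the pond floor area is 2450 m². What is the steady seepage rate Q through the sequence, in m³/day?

Flow is perpendicular to layering, so the layers act in series and the equivalent K is the thickness-weighted harmonic mean.
Total thickness L = 11.5 + 13.6 + 10.3 + 8.37 = 43.77 m.
Σ(b_i/K_i) = 11.5/3.13 + 13.6/5.22 + 10.3/1300 + 8.37/6.20 = 7.637 d.
K_eq = L / Σ(b_i/K_i) = 43.77 / 7.637 = 5.731 m/day.
Q = K_eq · A · (Δh/L) = 5.731 × 2450 × (24.9/43.77) = 7988 m³/day.

7990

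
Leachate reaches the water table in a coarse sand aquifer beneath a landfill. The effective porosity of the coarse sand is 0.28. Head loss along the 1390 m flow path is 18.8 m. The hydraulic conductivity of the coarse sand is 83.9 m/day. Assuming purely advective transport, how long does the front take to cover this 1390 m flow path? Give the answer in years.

Hydraulic gradient i = Δh / L = 18.8 / 1390 = 0.01353.
Darcy flux q = K · i = 83.90 × 0.01353 = 1.135 m/day.
Seepage velocity v = q / n_e = 1.135 / 0.28 = 4.053 m/day.
Travel time t = L / v = 1390 / 4.053 = 343.0 days = 0.9390 years.

0.939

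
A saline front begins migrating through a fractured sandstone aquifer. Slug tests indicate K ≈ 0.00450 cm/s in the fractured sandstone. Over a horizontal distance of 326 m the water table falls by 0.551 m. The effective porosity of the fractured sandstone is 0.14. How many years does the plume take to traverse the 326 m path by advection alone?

19.0

Convert K: 0.00450 cm/s × 864 = 3.888 m/day.
Hydraulic gradient i = Δh / L = 0.551 / 326 = 0.001690.
Darcy flux q = K · i = 3.888 × 0.001690 = 0.006571 m/day.
Seepage velocity v = q / n_e = 0.006571 / 0.14 = 0.04694 m/day.
Travel time t = L / v = 326 / 0.04694 = 6945 days = 19.01 years.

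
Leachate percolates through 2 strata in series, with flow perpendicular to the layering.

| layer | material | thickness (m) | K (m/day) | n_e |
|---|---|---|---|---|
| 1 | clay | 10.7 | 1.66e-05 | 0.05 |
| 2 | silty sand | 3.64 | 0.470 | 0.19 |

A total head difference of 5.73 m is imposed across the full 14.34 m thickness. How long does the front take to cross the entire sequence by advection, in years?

378

With flow normal to the layers, continuity requires the same specific discharge q through every layer.
Σ(b_i/K_i) = 10.7/1.66e-05 + 3.64/0.470 = 6.446e+05 d.
q = Δh / Σ(b_i/K_i) = 5.73 / 6.446e+05 = 8.889e-06 m/day.
In each layer the seepage velocity is v_i = q/n_i, so the layer transit time is t_i = b_i·n_i / q:
  layer 1 (clay): t_1 = 10.7 × 0.05 / 8.889e-06 = 60184 d
  layer 2 (silty sand): t_2 = 3.64 × 0.19 / 8.889e-06 = 77800 d
Total t = Σ t_i = 1.380e+05 days = 377.8 years.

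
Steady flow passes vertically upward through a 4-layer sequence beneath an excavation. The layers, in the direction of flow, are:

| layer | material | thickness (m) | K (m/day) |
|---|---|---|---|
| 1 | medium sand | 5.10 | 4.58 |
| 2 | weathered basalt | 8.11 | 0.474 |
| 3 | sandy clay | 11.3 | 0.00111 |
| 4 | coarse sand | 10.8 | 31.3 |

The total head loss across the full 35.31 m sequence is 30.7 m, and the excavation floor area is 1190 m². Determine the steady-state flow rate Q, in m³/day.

Flow is perpendicular to layering, so the layers act in series and the equivalent K is the thickness-weighted harmonic mean.
Total thickness L = 5.10 + 8.11 + 11.3 + 10.8 = 35.31 m.
Σ(b_i/K_i) = 5.10/4.58 + 8.11/0.474 + 11.3/0.00111 + 10.8/31.3 = 10199 d.
K_eq = L / Σ(b_i/K_i) = 35.31 / 10199 = 0.003462 m/day.
Q = K_eq · A · (Δh/L) = 0.003462 × 1190 × (30.7/35.31) = 3.582 m³/day.

3.58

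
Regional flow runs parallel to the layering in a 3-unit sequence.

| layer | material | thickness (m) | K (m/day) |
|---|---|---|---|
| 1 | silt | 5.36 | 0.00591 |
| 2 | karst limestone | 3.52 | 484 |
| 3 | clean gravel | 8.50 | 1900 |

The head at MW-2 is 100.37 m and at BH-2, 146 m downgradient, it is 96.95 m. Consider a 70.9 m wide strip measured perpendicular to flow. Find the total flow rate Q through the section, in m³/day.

29700

Flow is parallel to layering, so each bed carries its own Darcy discharge and the transmissivities add.
Σ(K_i·b_i) = 0.00591×5.36 + 484×3.52 + 1900×8.50 = 17854 m²/day.
Hydraulic gradient i = (100.37 − 96.95) / 146 = 3.42 / 146 = 0.02342.
Q = Σ(K_i·b_i) · W · i = 17854 × 70.9 × 0.02342 = 29652 m³/day.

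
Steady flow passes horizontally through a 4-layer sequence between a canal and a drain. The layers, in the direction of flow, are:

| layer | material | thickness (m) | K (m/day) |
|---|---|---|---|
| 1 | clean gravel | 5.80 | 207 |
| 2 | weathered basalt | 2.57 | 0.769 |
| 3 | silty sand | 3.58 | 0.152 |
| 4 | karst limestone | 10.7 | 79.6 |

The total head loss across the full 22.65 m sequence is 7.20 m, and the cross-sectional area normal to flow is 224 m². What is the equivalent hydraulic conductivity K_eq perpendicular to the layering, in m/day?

Flow is perpendicular to layering, so the layers act in series and the equivalent K is the thickness-weighted harmonic mean.
Total thickness L = 5.80 + 2.57 + 3.58 + 10.7 = 22.65 m.
Σ(b_i/K_i) = 5.80/207 + 2.57/0.769 + 3.58/0.152 + 10.7/79.6 = 27.06 d.
K_eq = L / Σ(b_i/K_i) = 22.65 / 27.06 = 0.8371 m/day.

0.837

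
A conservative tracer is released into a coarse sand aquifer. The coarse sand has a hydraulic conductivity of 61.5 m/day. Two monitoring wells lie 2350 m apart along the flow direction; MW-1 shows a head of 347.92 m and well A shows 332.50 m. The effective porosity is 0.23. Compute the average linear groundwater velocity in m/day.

Hydraulic gradient i = (347.92 − 332.50) / 2350 = 15.42 / 2350 = 0.006562.
Darcy flux q = K · i = 61.50 × 0.006562 = 0.4035 m/day.
Seepage velocity v = q / n_e = 0.4035 / 0.23 = 1.755 m/day.

1.75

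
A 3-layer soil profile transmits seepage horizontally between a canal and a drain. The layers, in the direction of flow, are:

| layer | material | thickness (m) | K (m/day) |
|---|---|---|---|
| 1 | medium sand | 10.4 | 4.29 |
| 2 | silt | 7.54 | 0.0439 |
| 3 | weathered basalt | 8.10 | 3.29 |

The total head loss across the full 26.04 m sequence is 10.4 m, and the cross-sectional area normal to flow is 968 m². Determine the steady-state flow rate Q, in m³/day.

57.0

Flow is perpendicular to layering, so the layers act in series and the equivalent K is the thickness-weighted harmonic mean.
Total thickness L = 10.4 + 7.54 + 8.10 = 26.04 m.
Σ(b_i/K_i) = 10.4/4.29 + 7.54/0.0439 + 8.10/3.29 = 176.6 d.
K_eq = L / Σ(b_i/K_i) = 26.04 / 176.6 = 0.1474 m/day.
Q = K_eq · A · (Δh/L) = 0.1474 × 968 × (10.4/26.04) = 56.99 m³/day.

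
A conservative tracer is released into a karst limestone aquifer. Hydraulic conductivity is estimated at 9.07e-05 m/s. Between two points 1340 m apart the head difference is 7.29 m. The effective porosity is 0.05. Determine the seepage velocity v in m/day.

Convert K: 9.07e-05 m/s × 86400 = 7.836 m/day.
Hydraulic gradient i = Δh / L = 7.29 / 1340 = 0.005440.
Darcy flux q = K · i = 7.836 × 0.005440 = 0.04263 m/day.
Seepage velocity v = q / n_e = 0.04263 / 0.05 = 0.8527 m/day.

0.853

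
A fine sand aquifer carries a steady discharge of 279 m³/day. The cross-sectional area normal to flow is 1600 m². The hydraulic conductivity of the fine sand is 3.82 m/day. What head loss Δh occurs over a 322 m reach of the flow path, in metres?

From Q = K·A·i, i = Q / (K·A) = 279 / (3.820 × 1600) = 0.04565.
Head loss Δh = i · L = 0.04565 × 322 = 14.70 m.

14.7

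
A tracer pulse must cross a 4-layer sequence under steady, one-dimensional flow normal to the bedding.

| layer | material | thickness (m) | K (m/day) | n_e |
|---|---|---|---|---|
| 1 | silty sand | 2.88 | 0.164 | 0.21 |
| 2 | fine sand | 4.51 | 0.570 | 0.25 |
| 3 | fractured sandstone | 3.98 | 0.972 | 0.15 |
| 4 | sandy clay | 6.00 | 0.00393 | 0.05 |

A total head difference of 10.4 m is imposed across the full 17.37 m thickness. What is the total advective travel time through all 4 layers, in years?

With flow normal to the layers, continuity requires the same specific discharge q through every layer.
Σ(b_i/K_i) = 2.88/0.164 + 4.51/0.570 + 3.98/0.972 + 6.00/0.00393 = 1556 d.
q = Δh / Σ(b_i/K_i) = 10.4 / 1556 = 0.006683 m/day.
In each layer the seepage velocity is v_i = q/n_i, so the layer transit time is t_i = b_i·n_i / q:
  layer 1 (silty sand): t_1 = 2.88 × 0.21 / 0.006683 = 90.50 d
  layer 2 (fine sand): t_2 = 4.51 × 0.25 / 0.006683 = 168.7 d
  layer 3 (fractured sandstone): t_3 = 3.98 × 0.15 / 0.006683 = 89.34 d
  layer 4 (sandy clay): t_4 = 6.00 × 0.05 / 0.006683 = 44.89 d
Total t = Σ t_i = 393.5 days = 1.077 years.

1.08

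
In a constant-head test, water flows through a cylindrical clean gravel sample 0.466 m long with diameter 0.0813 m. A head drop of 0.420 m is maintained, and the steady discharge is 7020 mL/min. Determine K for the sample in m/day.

2160

Cross-sectional area A = π·(d/2)² = π × (0.0813/2)² = 0.005191 m².
Convert discharge: 7020 mL/min = 0.0001170 m³/s.
Darcy's law rearranged: K = Q·L / (A·Δh) = 0.0001170 × 0.466 / (0.005191 × 0.420) = 0.02501 m/s = 2161 m/day.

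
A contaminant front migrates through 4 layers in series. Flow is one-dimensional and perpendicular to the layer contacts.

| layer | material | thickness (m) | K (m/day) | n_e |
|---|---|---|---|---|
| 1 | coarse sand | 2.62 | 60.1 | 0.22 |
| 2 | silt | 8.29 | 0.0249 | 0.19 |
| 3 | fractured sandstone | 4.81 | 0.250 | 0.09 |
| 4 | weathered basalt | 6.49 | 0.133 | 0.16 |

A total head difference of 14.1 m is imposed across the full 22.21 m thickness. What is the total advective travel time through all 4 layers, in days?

With flow normal to the layers, continuity requires the same specific discharge q through every layer.
Σ(b_i/K_i) = 2.62/60.1 + 8.29/0.0249 + 4.81/0.250 + 6.49/0.133 = 401.0 d.
q = Δh / Σ(b_i/K_i) = 14.1 / 401.0 = 0.03516 m/day.
In each layer the seepage velocity is v_i = q/n_i, so the layer transit time is t_i = b_i·n_i / q:
  layer 1 (coarse sand): t_1 = 2.62 × 0.22 / 0.03516 = 16.39 d
  layer 2 (silt): t_2 = 8.29 × 0.19 / 0.03516 = 44.80 d
  layer 3 (fractured sandstone): t_3 = 4.81 × 0.09 / 0.03516 = 12.31 d
  layer 4 (weathered basalt): t_4 = 6.49 × 0.16 / 0.03516 = 29.53 d
Total t = Σ t_i = 103.0 days.

103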